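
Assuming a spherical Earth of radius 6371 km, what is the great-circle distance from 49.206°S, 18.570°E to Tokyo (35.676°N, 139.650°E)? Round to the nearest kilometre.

Δλ = 139.650 − 18.570 = 121.080°.
Δφ = 35.676 − -49.206 = 84.882°.
a = sin²(Δφ/2) + cos φ₁ · cos φ₂ · sin²(Δλ/2) = 0.857750.
c = 2·atan2(√a, √(1−a)) = 2.36814 rad → d = 6371·c ≈ 15087.39 km.

15087 km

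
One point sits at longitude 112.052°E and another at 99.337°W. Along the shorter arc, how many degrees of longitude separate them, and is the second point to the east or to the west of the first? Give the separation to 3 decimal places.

Raw difference: -99.337 − 112.052 = -211.389°.
Normalise into (−180°, 180°]: -211.389° + 360° = 148.611°.
Positive ⇒ the second point lies to the east; separation 148.611°.

148.611° east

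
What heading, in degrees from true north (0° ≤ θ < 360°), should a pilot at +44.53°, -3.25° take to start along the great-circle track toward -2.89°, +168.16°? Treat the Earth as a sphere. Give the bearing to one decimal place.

12.8°

Δλ = 168.16 − -3.25 = 171.41°.
θ = atan2( sin Δλ · cos φ₂ , cos φ₁ · sin φ₂ − sin φ₁ · cos φ₂ · cos Δλ )
  = atan2(0.14917, 0.65659) = 12.800° → normalised to [0°, 360°): 12.800°.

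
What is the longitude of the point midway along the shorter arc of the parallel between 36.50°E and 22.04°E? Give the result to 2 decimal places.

29.27°E

Signed shortest Δλ from +36.50° to +22.04° is -14.46°.
Midpoint longitude = +36.50° + (-14.46°)/2 = +36.50° − 7.23° = +29.27°.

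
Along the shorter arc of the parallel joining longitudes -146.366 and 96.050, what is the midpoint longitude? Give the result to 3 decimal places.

Signed shortest Δλ from -146.366° to +96.050° is -117.584°.
Midpoint longitude = -146.366° + (-117.584°)/2 = -146.366° − 58.792° = -205.158°.
Normalise into (−180°, 180°]: +154.842°.
(The naïve average (-146.366 + +96.050)/2 = -25.158° is on the wrong side of the globe.)

+154.842°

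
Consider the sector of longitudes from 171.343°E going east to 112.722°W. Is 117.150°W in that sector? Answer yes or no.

Yes

Band width going east from +171.343° to -112.722°: ((-112.722 − 171.343) mod 360) = 75.935°.
Offset of -117.150° east of the west edge: ((-117.150 − 171.343) mod 360) = 71.507°.
71.507° ≤ 75.935° ⇒ inside.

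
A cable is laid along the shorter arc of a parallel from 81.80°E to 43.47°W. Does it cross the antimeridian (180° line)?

Signed shortest Δλ = ((-43.47 − 81.80 + 180) mod 360) − 180 = -125.27°.
Going west by 125.27° from +81.80° reaches -43.47° without touching 180°.

No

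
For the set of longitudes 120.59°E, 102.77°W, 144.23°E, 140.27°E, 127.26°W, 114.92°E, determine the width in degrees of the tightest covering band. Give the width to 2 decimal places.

142.31°

Sort the longitudes: -127.26°, -102.77°, +114.92°, +120.59°, +140.27°, +144.23°.
Eastward gaps between consecutive values (wrapping around): 24.49°, 217.69°, 5.67°, 19.68°, 3.96°, 88.51°.
Largest gap = 217.69° ⇒ minimal covering band is its complement: 360° − 217.69° = 142.31°.
Band runs from +114.92° eastward to -102.77°, crossing the antimeridian.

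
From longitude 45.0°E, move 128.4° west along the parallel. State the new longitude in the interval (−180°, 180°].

83.4°W

Start at +45.0°; shift −128.4° → -83.4°.
-83.4° already lies in (−180°, 180°].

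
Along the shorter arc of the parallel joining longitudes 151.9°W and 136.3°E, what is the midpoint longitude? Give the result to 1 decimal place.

172.2°E

Signed shortest Δλ from -151.9° to +136.3° is -71.8°.
Midpoint longitude = -151.9° + (-71.8°)/2 = -151.9° − 35.9° = -187.8°.
Normalise into (−180°, 180°]: +172.2°.
(The naïve average (-151.9 + +136.3)/2 = -7.8° is on the wrong side of the globe.)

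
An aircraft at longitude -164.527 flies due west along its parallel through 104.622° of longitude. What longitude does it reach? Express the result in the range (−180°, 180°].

Start at -164.527°; shift −104.622° → -269.149°.
-269.149° lies outside (−180°, 180°]; add 360° → +90.851°.

+90.851°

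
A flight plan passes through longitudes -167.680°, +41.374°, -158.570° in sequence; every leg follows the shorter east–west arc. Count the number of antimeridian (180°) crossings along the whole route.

Leg 1: -167.680° → +41.374°, shortest Δλ = -150.946° (west) — crosses 180°.
Leg 2: +41.374° → -158.570°, shortest Δλ = 160.056° (east) — crosses 180°.
Total crossings: 2.

2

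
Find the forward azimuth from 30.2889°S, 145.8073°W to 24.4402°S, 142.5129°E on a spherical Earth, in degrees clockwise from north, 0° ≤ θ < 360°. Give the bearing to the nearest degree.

256°

Δλ = 142.5129 − -145.8073 = 288.3202°; wrapped into (−180°, 180°]: -71.6798°.
θ = atan2( sin Δλ · cos φ₂ , cos φ₁ · sin φ₂ − sin φ₁ · cos φ₂ · cos Δλ )
  = atan2(-0.86425, -0.21294) = -103.841° → normalised to [0°, 360°): 256.159°.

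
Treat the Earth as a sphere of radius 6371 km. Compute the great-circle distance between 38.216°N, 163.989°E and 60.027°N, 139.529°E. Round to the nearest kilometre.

2972 km

Δλ = 139.529 − 163.989 = -24.460°.
Δφ = 60.027 − 38.216 = 21.811°.
a = sin²(Δφ/2) + cos φ₁ · cos φ₂ · sin²(Δλ/2) = 0.053407.
c = 2·atan2(√a, √(1−a)) = 0.46642 rad → d = 6371·c ≈ 2971.53 km.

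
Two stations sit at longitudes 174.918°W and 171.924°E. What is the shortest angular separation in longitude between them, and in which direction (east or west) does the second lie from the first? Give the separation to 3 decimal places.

Raw difference: 171.924 − -174.918 = 346.842°.
Normalise into (−180°, 180°]: 346.842° − 360° = -13.158°.
Negative ⇒ the second point lies to the west; separation 13.158°.

13.158° west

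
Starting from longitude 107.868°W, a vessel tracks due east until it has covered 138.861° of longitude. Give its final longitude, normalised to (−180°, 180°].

Start at -107.868°; shift +138.861° → +30.993°.
+30.993° already lies in (−180°, 180°].

30.993°E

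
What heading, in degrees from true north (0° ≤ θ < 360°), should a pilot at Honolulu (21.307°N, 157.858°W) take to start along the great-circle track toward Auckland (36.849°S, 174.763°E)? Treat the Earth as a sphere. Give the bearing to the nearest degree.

204°

Δλ = 174.763 − -157.858 = 332.621°; wrapped into (−180°, 180°]: -27.379°.
θ = atan2( sin Δλ · cos φ₂ , cos φ₁ · sin φ₂ − sin φ₁ · cos φ₂ · cos Δλ )
  = atan2(-0.36800, -0.81692) = -155.750° → normalised to [0°, 360°): 204.250°.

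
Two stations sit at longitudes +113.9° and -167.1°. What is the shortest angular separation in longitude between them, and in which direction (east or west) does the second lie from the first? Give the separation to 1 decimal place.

Raw difference: -167.1 − 113.9 = -281.0°.
Normalise into (−180°, 180°]: -281.0° + 360° = 79.0°.
Positive ⇒ the second point lies to the east; separation 79.0°.

79.0° east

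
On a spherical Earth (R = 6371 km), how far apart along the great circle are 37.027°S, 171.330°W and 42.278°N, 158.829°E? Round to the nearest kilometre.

Δλ = 158.829 − -171.330 = 330.159°; wrapped into (−180°, 180°]: -29.841°.
Δφ = 42.278 − -37.027 = 79.305°.
a = sin²(Δφ/2) + cos φ₁ · cos φ₂ · sin²(Δλ/2) = 0.446370.
c = 2·atan2(√a, √(1−a)) = 1.46333 rad → d = 6371·c ≈ 9322.87 km.

9323 km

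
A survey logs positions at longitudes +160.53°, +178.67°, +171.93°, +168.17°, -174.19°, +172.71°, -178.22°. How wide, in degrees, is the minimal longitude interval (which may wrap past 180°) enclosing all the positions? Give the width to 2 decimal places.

Sort the longitudes: -178.22°, -174.19°, +160.53°, +168.17°, +171.93°, +172.71°, +178.67°.
Eastward gaps between consecutive values (wrapping around): 4.03°, 334.72°, 7.64°, 3.76°, 0.78°, 5.96°, 3.11°.
Largest gap = 334.72° ⇒ minimal covering band is its complement: 360° − 334.72° = 25.28°.
Band runs from +160.53° eastward to -174.19°, crossing the antimeridian.

25.28°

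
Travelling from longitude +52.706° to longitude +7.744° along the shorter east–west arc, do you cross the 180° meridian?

Signed shortest Δλ = ((7.744 − 52.706 + 180) mod 360) − 180 = -44.962°.
Going west by 44.962° from +52.706° reaches +7.744° without touching 180°.

No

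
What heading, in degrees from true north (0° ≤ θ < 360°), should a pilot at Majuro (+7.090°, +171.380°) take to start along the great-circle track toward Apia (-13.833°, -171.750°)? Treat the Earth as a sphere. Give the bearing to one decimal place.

Δλ = -171.750 − 171.380 = -343.130°; wrapped into (−180°, 180°]: 16.870°.
θ = atan2( sin Δλ · cos φ₂ , cos φ₁ · sin φ₂ − sin φ₁ · cos φ₂ · cos Δλ )
  = atan2(0.28178, -0.35196) = 141.318° → normalised to [0°, 360°): 141.318°.

141.3°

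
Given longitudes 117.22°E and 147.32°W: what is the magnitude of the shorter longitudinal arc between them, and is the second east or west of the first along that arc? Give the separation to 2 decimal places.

Raw difference: -147.32 − 117.22 = -264.54°.
Normalise into (−180°, 180°]: -264.54° + 360° = 95.46°.
Positive ⇒ the second point lies to the east; separation 95.46°.

95.46° east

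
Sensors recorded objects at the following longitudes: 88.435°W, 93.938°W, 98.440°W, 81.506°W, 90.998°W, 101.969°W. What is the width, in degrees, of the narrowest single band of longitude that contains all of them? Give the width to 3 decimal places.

Sort the longitudes: -101.969°, -98.440°, -93.938°, -90.998°, -88.435°, -81.506°.
Eastward gaps between consecutive values (wrapping around): 3.529°, 4.502°, 2.940°, 2.563°, 6.929°, 339.537°.
Largest gap = 339.537° ⇒ minimal covering band is its complement: 360° − 339.537° = 20.463°.
Band runs from -101.969° eastward to -81.506°.

20.463°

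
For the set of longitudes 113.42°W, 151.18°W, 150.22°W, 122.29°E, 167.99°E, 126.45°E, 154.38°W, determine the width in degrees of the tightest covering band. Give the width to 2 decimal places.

Sort the longitudes: -154.38°, -151.18°, -150.22°, -113.42°, +122.29°, +126.45°, +167.99°.
Eastward gaps between consecutive values (wrapping around): 3.20°, 0.96°, 36.80°, 235.71°, 4.16°, 41.54°, 37.63°.
Largest gap = 235.71° ⇒ minimal covering band is its complement: 360° − 235.71° = 124.29°.
Band runs from +122.29° eastward to -113.42°, crossing the antimeridian.

124.29°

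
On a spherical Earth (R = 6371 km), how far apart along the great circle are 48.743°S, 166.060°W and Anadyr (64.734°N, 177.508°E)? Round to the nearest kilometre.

Δλ = 177.508 − -166.060 = 343.568°; wrapped into (−180°, 180°]: -16.432°.
Δφ = 64.734 − -48.743 = 113.477°.
a = sin²(Δφ/2) + cos φ₁ · cos φ₂ · sin²(Δλ/2) = 0.704938.
c = 2·atan2(√a, √(1−a)) = 1.99312 rad → d = 6371·c ≈ 12698.14 km.

12698 km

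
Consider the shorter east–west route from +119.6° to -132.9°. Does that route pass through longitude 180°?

Naïve |-132.9 − 119.6| = 252.5° > 180°, so the shorter arc goes the other way round — across 180°.
Signed shortest Δλ = ((-132.9 − 119.6 + 180) mod 360) − 180 = 107.5°.
Going east by 107.5° from +119.6° passes through 180° before reaching -132.9°.

Yes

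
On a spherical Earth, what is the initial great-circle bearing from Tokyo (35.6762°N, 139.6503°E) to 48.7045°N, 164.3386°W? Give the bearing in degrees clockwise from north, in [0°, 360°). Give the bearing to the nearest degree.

54°

Δλ = -164.3386 − 139.6503 = -303.9889°; wrapped into (−180°, 180°]: 56.0111°.
θ = atan2( sin Δλ · cos φ₂ , cos φ₁ · sin φ₂ − sin φ₁ · cos φ₂ · cos Δλ )
  = atan2(0.54719, 0.39515) = 54.165° → normalised to [0°, 360°): 54.165°.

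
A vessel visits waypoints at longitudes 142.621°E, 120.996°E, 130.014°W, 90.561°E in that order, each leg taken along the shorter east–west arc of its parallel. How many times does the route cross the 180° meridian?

Leg 1: +142.621° → +120.996°, shortest Δλ = -21.625° (west) — does not cross 180°.
Leg 2: +120.996° → -130.014°, shortest Δλ = 108.99° (east) — crosses 180°.
Leg 3: -130.014° → +90.561°, shortest Δλ = -139.425° (west) — crosses 180°.
Total crossings: 2.

2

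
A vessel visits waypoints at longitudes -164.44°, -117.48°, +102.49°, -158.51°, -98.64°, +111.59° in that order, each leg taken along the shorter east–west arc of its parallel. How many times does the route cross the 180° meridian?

Leg 1: -164.44° → -117.48°, shortest Δλ = 46.96° (east) — does not cross 180°.
Leg 2: -117.48° → +102.49°, shortest Δλ = -140.03° (west) — crosses 180°.
Leg 3: +102.49° → -158.51°, shortest Δλ = 99.0° (east) — crosses 180°.
Leg 4: -158.51° → -98.64°, shortest Δλ = 59.87° (east) — does not cross 180°.
Leg 5: -98.64° → +111.59°, shortest Δλ = -149.77° (west) — crosses 180°.
Total crossings: 3.

3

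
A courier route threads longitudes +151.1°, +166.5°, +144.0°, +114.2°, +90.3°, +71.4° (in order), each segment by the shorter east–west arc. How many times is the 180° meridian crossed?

Leg 1: +151.1° → +166.5°, shortest Δλ = 15.4° (east) — does not cross 180°.
Leg 2: +166.5° → +144.0°, shortest Δλ = -22.5° (west) — does not cross 180°.
Leg 3: +144.0° → +114.2°, shortest Δλ = -29.8° (west) — does not cross 180°.
Leg 4: +114.2° → +90.3°, shortest Δλ = -23.9° (west) — does not cross 180°.
Leg 5: +90.3° → +71.4°, shortest Δλ = -18.9° (west) — does not cross 180°.
Total crossings: 0.

0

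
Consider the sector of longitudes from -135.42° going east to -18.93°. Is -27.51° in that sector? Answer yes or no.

Band width going east from -135.42° to -18.93°: ((-18.93 − -135.42) mod 360) = 116.49°.
Offset of -27.51° east of the west edge: ((-27.51 − -135.42) mod 360) = 107.91°.
107.91° ≤ 116.49° ⇒ inside.

Yes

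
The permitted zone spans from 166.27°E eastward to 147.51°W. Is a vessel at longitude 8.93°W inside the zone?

No

Band width going east from +166.27° to -147.51°: ((-147.51 − 166.27) mod 360) = 46.22°.
Offset of -8.93° east of the west edge: ((-8.93 − 166.27) mod 360) = 184.80°.
184.80° > 46.22° ⇒ outside.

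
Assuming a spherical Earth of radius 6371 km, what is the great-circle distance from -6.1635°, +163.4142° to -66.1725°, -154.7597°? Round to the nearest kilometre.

Δλ = -154.7597 − 163.4142 = -318.1739°; wrapped into (−180°, 180°]: 41.8261°.
Δφ = -66.1725 − -6.1635 = -60.0090°.
a = sin²(Δφ/2) + cos φ₁ · cos φ₂ · sin²(Δλ/2) = 0.301244.
c = 2·atan2(√a, √(1−a)) = 1.16199 rad → d = 6371·c ≈ 7403.05 km.

7403 km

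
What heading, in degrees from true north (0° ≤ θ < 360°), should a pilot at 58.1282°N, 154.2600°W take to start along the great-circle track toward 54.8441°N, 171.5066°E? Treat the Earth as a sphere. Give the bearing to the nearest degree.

275°

Δλ = 171.5066 − -154.2600 = 325.7666°; wrapped into (−180°, 180°]: -34.2334°.
θ = atan2( sin Δλ · cos φ₂ , cos φ₁ · sin φ₂ − sin φ₁ · cos φ₂ · cos Δλ )
  = atan2(-0.32393, 0.02743) = -85.160° → normalised to [0°, 360°): 274.840°.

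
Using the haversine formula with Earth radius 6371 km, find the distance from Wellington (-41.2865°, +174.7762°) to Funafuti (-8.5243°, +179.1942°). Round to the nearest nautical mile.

1981 nmi

Δλ = 179.1942 − 174.7762 = 4.4180°.
Δφ = -8.5243 − -41.2865 = 32.7622°.
a = sin²(Δφ/2) + cos φ₁ · cos φ₂ · sin²(Δλ/2) = 0.080642.
c = 2·atan2(√a, √(1−a)) = 0.57588 rad → d = 6371·c ≈ 3668.90 km ≈ 1981.05 nmi.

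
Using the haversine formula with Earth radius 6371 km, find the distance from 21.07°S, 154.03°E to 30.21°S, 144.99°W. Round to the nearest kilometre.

6127 km

Δλ = -144.99 − 154.03 = -299.02°; wrapped into (−180°, 180°]: 60.98°.
Δφ = -30.21 − -21.07 = -9.14°.
a = sin²(Δφ/2) + cos φ₁ · cos φ₂ · sin²(Δλ/2) = 0.213952.
c = 2·atan2(√a, √(1−a)) = 0.96174 rad → d = 6371·c ≈ 6127.23 km.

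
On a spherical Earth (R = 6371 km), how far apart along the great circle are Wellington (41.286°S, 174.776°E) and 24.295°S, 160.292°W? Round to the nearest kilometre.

Δλ = -160.292 − 174.776 = -335.068°; wrapped into (−180°, 180°]: 24.932°.
Δφ = -24.295 − -41.286 = 16.991°.
a = sin²(Δφ/2) + cos φ₁ · cos φ₂ · sin²(Δλ/2) = 0.053737.
c = 2·atan2(√a, √(1−a)) = 0.46788 rad → d = 6371·c ≈ 2980.87 km.

2981 km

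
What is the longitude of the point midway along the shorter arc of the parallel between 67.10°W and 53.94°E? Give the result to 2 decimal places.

6.58°W

Signed shortest Δλ from -67.10° to +53.94° is +121.04°.
Midpoint longitude = -67.10° + (+121.04°)/2 = -67.10° + 60.52° = -6.58°.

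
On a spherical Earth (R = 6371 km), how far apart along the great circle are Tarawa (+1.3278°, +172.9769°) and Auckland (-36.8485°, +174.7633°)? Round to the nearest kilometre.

Δλ = 174.7633 − 172.9769 = 1.7864°.
Δφ = -36.8485 − 1.3278 = -38.1763°.
a = sin²(Δφ/2) + cos φ₁ · cos φ₂ · sin²(Δλ/2) = 0.107138.
c = 2·atan2(√a, √(1−a)) = 0.66693 rad → d = 6371·c ≈ 4249.02 km.

4249 km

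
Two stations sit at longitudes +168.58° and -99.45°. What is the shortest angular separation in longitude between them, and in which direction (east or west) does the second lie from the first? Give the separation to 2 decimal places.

91.97° east

Raw difference: -99.45 − 168.58 = -268.03°.
Normalise into (−180°, 180°]: -268.03° + 360° = 91.97°.
Positive ⇒ the second point lies to the east; separation 91.97°.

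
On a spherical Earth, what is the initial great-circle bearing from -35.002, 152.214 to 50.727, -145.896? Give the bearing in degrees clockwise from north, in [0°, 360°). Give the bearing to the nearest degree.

35°

Δλ = -145.896 − 152.214 = -298.110°; wrapped into (−180°, 180°]: 61.890°.
θ = atan2( sin Δλ · cos φ₂ , cos φ₁ · sin φ₂ − sin φ₁ · cos φ₂ · cos Δλ )
  = atan2(0.55835, 0.80520) = 34.738° → normalised to [0°, 360°): 34.738°.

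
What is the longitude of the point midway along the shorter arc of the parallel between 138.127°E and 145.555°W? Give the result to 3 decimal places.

Signed shortest Δλ from +138.127° to -145.555° is +76.318°.
Midpoint longitude = +138.127° + (+76.318°)/2 = +138.127° + 38.159° = +176.286°.
(The naïve average (+138.127 + -145.555)/2 = -3.714° is on the wrong side of the globe.)

176.286°E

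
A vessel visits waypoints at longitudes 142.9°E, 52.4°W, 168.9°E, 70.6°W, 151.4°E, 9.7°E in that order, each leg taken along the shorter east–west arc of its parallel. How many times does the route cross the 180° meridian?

4

Leg 1: +142.9° → -52.4°, shortest Δλ = 164.7° (east) — crosses 180°.
Leg 2: -52.4° → +168.9°, shortest Δλ = -138.7° (west) — crosses 180°.
Leg 3: +168.9° → -70.6°, shortest Δλ = 120.5° (east) — crosses 180°.
Leg 4: -70.6° → +151.4°, shortest Δλ = -138.0° (west) — crosses 180°.
Leg 5: +151.4° → +9.7°, shortest Δλ = -141.7° (west) — does not cross 180°.
Total crossings: 4.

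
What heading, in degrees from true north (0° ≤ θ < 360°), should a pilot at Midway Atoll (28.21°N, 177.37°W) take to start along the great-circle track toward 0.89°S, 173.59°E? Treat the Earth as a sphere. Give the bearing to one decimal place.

Δλ = 173.59 − -177.37 = 350.96°; wrapped into (−180°, 180°]: -9.04°.
θ = atan2( sin Δλ · cos φ₂ , cos φ₁ · sin φ₂ − sin φ₁ · cos φ₂ · cos Δλ )
  = atan2(-0.15711, -0.48046) = -161.893° → normalised to [0°, 360°): 198.107°.

198.1°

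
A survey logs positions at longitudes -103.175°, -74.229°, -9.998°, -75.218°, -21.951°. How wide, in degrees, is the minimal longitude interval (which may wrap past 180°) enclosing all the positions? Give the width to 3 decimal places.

Sort the longitudes: -103.175°, -75.218°, -74.229°, -21.951°, -9.998°.
Eastward gaps between consecutive values (wrapping around): 27.957°, 0.989°, 52.278°, 11.953°, 266.823°.
Largest gap = 266.823° ⇒ minimal covering band is its complement: 360° − 266.823° = 93.177°.
Band runs from -103.175° eastward to -9.998°.

93.177°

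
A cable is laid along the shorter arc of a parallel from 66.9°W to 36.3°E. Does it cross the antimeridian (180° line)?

Signed shortest Δλ = ((36.3 − -66.9 + 180) mod 360) − 180 = 103.2°.
Going east by 103.2° from -66.9° reaches +36.3° without touching 180°.

No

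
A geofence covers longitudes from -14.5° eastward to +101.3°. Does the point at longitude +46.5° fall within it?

Band width going east from -14.5° to +101.3°: ((101.3 − -14.5) mod 360) = 115.8°.
Offset of +46.5° east of the west edge: ((46.5 − -14.5) mod 360) = 61.0°.
61.0° ≤ 115.8° ⇒ inside.

Yes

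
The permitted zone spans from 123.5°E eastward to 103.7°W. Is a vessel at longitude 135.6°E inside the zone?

Yes

Band width going east from +123.5° to -103.7°: ((-103.7 − 123.5) mod 360) = 132.8°.
Offset of +135.6° east of the west edge: ((135.6 − 123.5) mod 360) = 12.1°.
12.1° ≤ 132.8° ⇒ inside.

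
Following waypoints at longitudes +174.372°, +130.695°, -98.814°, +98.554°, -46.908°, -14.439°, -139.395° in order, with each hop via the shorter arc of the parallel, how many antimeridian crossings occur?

Leg 1: +174.372° → +130.695°, shortest Δλ = -43.677° (west) — does not cross 180°.
Leg 2: +130.695° → -98.814°, shortest Δλ = 130.491° (east) — crosses 180°.
Leg 3: -98.814° → +98.554°, shortest Δλ = -162.632° (west) — crosses 180°.
Leg 4: +98.554° → -46.908°, shortest Δλ = -145.462° (west) — does not cross 180°.
Leg 5: -46.908° → -14.439°, shortest Δλ = 32.469° (east) — does not cross 180°.
Leg 6: -14.439° → -139.395°, shortest Δλ = -124.956° (west) — does not cross 180°.
Total crossings: 2.

2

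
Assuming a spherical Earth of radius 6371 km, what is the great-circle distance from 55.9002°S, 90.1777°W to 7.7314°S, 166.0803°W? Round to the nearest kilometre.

8419 km

Δλ = -166.0803 − -90.1777 = -75.9026°.
Δφ = -7.7314 − -55.9002 = 48.1688°.
a = sin²(Δφ/2) + cos φ₁ · cos φ₂ · sin²(Δλ/2) = 0.376644.
c = 2·atan2(√a, √(1−a)) = 1.32151 rad → d = 6371·c ≈ 8419.34 km.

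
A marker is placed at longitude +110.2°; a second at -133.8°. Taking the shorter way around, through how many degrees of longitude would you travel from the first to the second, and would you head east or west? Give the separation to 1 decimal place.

Raw difference: -133.8 − 110.2 = -244.0°.
Normalise into (−180°, 180°]: -244.0° + 360° = 116.0°.
Positive ⇒ the second point lies to the east; separation 116.0°.

116.0° east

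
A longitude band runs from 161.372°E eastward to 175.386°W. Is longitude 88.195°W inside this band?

No

Band width going east from +161.372° to -175.386°: ((-175.386 − 161.372) mod 360) = 23.242°.
Offset of -88.195° east of the west edge: ((-88.195 − 161.372) mod 360) = 110.433°.
110.433° > 23.242° ⇒ outside.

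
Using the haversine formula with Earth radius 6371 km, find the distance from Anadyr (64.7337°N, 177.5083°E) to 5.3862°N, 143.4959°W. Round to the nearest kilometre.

7280 km

Δλ = -143.4959 − 177.5083 = -321.0042°; wrapped into (−180°, 180°]: 38.9958°.
Δφ = 5.3862 − 64.7337 = -59.3475°.
a = sin²(Δφ/2) + cos φ₁ · cos φ₂ · sin²(Δλ/2) = 0.292425.
c = 2·atan2(√a, √(1−a)) = 1.14269 rad → d = 6371·c ≈ 7280.07 km.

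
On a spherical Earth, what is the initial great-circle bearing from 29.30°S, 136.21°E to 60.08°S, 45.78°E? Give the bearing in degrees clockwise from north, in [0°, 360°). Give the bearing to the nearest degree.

213°

Δλ = 45.78 − 136.21 = -90.43°.
θ = atan2( sin Δλ · cos φ₂ , cos φ₁ · sin φ₂ − sin φ₁ · cos φ₂ · cos Δλ )
  = atan2(-0.49878, -0.75767) = -146.643° → normalised to [0°, 360°): 213.357°.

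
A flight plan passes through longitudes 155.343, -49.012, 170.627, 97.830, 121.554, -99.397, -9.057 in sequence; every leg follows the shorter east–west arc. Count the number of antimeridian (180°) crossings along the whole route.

Leg 1: +155.343° → -49.012°, shortest Δλ = 155.645° (east) — crosses 180°.
Leg 2: -49.012° → +170.627°, shortest Δλ = -140.361° (west) — crosses 180°.
Leg 3: +170.627° → +97.830°, shortest Δλ = -72.797° (west) — does not cross 180°.
Leg 4: +97.830° → +121.554°, shortest Δλ = 23.724° (east) — does not cross 180°.
Leg 5: +121.554° → -99.397°, shortest Δλ = 139.049° (east) — crosses 180°.
Leg 6: -99.397° → -9.057°, shortest Δλ = 90.34° (east) — does not cross 180°.
Total crossings: 3.

3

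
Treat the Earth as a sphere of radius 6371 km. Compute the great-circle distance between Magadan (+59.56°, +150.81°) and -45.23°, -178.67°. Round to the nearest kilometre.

Δλ = -178.67 − 150.81 = -329.48°; wrapped into (−180°, 180°]: 30.52°.
Δφ = -45.23 − 59.56 = -104.79°.
a = sin²(Δφ/2) + cos φ₁ · cos φ₂ · sin²(Δλ/2) = 0.652356.
c = 2·atan2(√a, √(1−a)) = 1.88043 rad → d = 6371·c ≈ 11980.23 km.

11980 km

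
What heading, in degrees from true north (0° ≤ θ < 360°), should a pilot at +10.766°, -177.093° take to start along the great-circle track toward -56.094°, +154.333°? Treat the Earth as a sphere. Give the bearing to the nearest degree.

196°

Δλ = 154.333 − -177.093 = 331.426°; wrapped into (−180°, 180°]: -28.574°.
θ = atan2( sin Δλ · cos φ₂ , cos φ₁ · sin φ₂ − sin φ₁ · cos φ₂ · cos Δλ )
  = atan2(-0.26681, -0.90686) = -163.606° → normalised to [0°, 360°): 196.394°.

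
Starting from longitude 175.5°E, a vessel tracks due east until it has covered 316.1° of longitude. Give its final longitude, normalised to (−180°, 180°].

Start at +175.5°; shift +316.1° → +491.6°.
+491.6° lies outside (−180°, 180°]; subtract 360° → +131.6°.

131.6°E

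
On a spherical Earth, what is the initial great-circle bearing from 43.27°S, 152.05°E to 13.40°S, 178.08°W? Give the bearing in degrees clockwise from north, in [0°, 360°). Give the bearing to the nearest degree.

50°

Δλ = -178.08 − 152.05 = -330.13°; wrapped into (−180°, 180°]: 29.87°.
θ = atan2( sin Δλ · cos φ₂ , cos φ₁ · sin φ₂ − sin φ₁ · cos φ₂ · cos Δλ )
  = atan2(0.48448, 0.40946) = 49.797° → normalised to [0°, 360°): 49.797°.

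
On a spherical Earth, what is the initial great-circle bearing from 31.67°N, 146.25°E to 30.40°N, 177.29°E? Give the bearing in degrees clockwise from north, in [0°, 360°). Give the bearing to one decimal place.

84.5°

Δλ = 177.29 − 146.25 = 31.04°.
θ = atan2( sin Δλ · cos φ₂ , cos φ₁ · sin φ₂ − sin φ₁ · cos φ₂ · cos Δλ )
  = atan2(0.44474, 0.04268) = 84.518° → normalised to [0°, 360°): 84.518°.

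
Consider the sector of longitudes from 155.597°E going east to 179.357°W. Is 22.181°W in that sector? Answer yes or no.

Band width going east from +155.597° to -179.357°: ((-179.357 − 155.597) mod 360) = 25.046°.
Offset of -22.181° east of the west edge: ((-22.181 − 155.597) mod 360) = 182.222°.
182.222° > 25.046° ⇒ outside.

No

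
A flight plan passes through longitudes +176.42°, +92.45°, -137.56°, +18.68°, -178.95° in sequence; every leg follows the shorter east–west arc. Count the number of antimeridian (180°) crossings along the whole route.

Leg 1: +176.42° → +92.45°, shortest Δλ = -83.97° (west) — does not cross 180°.
Leg 2: +92.45° → -137.56°, shortest Δλ = 129.99° (east) — crosses 180°.
Leg 3: -137.56° → +18.68°, shortest Δλ = 156.24° (east) — does not cross 180°.
Leg 4: +18.68° → -178.95°, shortest Δλ = 162.37° (east) — crosses 180°.
Total crossings: 2.

2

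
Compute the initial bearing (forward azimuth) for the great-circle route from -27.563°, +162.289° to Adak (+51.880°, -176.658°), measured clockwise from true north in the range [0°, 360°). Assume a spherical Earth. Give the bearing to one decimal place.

13.0°

Δλ = -176.658 − 162.289 = -338.947°; wrapped into (−180°, 180°]: 21.053°.
θ = atan2( sin Δλ · cos φ₂ , cos φ₁ · sin φ₂ − sin φ₁ · cos φ₂ · cos Δλ )
  = atan2(0.22176, 0.96401) = 12.955° → normalised to [0°, 360°): 12.955°.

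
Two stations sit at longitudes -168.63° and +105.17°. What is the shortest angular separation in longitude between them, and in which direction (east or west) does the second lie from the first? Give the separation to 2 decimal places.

Raw difference: 105.17 − -168.63 = 273.8°.
Normalise into (−180°, 180°]: 273.8° − 360° = -86.2°.
Negative ⇒ the second point lies to the west; separation 86.20°.

86.20° west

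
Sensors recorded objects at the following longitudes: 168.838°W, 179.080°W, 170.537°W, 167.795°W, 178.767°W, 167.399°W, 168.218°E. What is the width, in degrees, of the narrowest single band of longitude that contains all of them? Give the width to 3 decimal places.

24.383°

Sort the longitudes: -179.080°, -178.767°, -170.537°, -168.838°, -167.795°, -167.399°, +168.218°.
Eastward gaps between consecutive values (wrapping around): 0.313°, 8.230°, 1.699°, 1.043°, 0.396°, 335.617°, 12.702°.
Largest gap = 335.617° ⇒ minimal covering band is its complement: 360° − 335.617° = 24.383°.
Band runs from +168.218° eastward to -167.399°, crossing the antimeridian.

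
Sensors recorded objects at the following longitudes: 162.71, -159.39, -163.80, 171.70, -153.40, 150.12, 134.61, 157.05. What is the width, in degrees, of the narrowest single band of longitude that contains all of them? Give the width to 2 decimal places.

71.99°

Sort the longitudes: -163.80°, -159.39°, -153.40°, +134.61°, +150.12°, +157.05°, +162.71°, +171.70°.
Eastward gaps between consecutive values (wrapping around): 4.41°, 5.99°, 288.01°, 15.51°, 6.93°, 5.66°, 8.99°, 24.50°.
Largest gap = 288.01° ⇒ minimal covering band is its complement: 360° − 288.01° = 71.99°.
Band runs from +134.61° eastward to -153.40°, crossing the antimeridian.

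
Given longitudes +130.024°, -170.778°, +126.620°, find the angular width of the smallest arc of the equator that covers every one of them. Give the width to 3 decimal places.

Sort the longitudes: -170.778°, +126.620°, +130.024°.
Eastward gaps between consecutive values (wrapping around): 297.398°, 3.404°, 59.198°.
Largest gap = 297.398° ⇒ minimal covering band is its complement: 360° − 297.398° = 62.602°.
Band runs from +126.620° eastward to -170.778°, crossing the antimeridian.

62.602°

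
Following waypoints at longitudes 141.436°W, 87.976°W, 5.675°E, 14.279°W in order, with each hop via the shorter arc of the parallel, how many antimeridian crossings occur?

0

Leg 1: -141.436° → -87.976°, shortest Δλ = 53.46° (east) — does not cross 180°.
Leg 2: -87.976° → +5.675°, shortest Δλ = 93.651° (east) — does not cross 180°.
Leg 3: +5.675° → -14.279°, shortest Δλ = -19.954° (west) — does not cross 180°.
Total crossings: 0.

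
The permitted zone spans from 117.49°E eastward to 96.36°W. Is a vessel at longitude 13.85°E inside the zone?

No

Band width going east from +117.49° to -96.36°: ((-96.36 − 117.49) mod 360) = 146.15°.
Offset of +13.85° east of the west edge: ((13.85 − 117.49) mod 360) = 256.36°.
256.36° > 146.15° ⇒ outside.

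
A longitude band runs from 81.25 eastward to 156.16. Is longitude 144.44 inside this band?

Band width going east from +81.25° to +156.16°: ((156.16 − 81.25) mod 360) = 74.91°.
Offset of +144.44° east of the west edge: ((144.44 − 81.25) mod 360) = 63.19°.
63.19° ≤ 74.91° ⇒ inside.

Yes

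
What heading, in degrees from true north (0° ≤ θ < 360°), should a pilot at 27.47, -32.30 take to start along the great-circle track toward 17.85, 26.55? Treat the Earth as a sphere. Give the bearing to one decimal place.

Δλ = 26.55 − -32.30 = 58.85°.
θ = atan2( sin Δλ · cos φ₂ , cos φ₁ · sin φ₂ − sin φ₁ · cos φ₂ · cos Δλ )
  = atan2(0.81462, 0.04484) = 86.849° → normalised to [0°, 360°): 86.849°.

86.8°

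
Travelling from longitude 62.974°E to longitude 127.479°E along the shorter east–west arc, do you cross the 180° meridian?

No

Signed shortest Δλ = ((127.479 − 62.974 + 180) mod 360) − 180 = 64.505°.
Going east by 64.505° from +62.974° reaches +127.479° without touching 180°.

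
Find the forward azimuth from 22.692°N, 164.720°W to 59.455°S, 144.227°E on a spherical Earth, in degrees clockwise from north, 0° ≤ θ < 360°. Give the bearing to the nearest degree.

Δλ = 144.227 − -164.720 = 308.947°; wrapped into (−180°, 180°]: -51.053°.
θ = atan2( sin Δλ · cos φ₂ , cos φ₁ · sin φ₂ − sin φ₁ · cos φ₂ · cos Δλ )
  = atan2(-0.39525, -0.91781) = -156.701° → normalised to [0°, 360°): 203.299°.

203°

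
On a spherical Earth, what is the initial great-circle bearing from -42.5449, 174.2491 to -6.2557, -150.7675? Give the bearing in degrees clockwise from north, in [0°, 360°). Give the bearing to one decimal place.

Δλ = -150.7675 − 174.2491 = -325.0166°; wrapped into (−180°, 180°]: 34.9834°.
θ = atan2( sin Δλ · cos φ₂ , cos φ₁ · sin φ₂ − sin φ₁ · cos φ₂ · cos Δλ )
  = atan2(0.56993, 0.47042) = 50.464° → normalised to [0°, 360°): 50.464°.

50.5°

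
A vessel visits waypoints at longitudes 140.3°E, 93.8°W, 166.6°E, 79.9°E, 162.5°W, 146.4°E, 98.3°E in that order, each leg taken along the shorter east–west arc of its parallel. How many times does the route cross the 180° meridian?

Leg 1: +140.3° → -93.8°, shortest Δλ = 125.9° (east) — crosses 180°.
Leg 2: -93.8° → +166.6°, shortest Δλ = -99.6° (west) — crosses 180°.
Leg 3: +166.6° → +79.9°, shortest Δλ = -86.7° (west) — does not cross 180°.
Leg 4: +79.9° → -162.5°, shortest Δλ = 117.6° (east) — crosses 180°.
Leg 5: -162.5° → +146.4°, shortest Δλ = -51.1° (west) — crosses 180°.
Leg 6: +146.4° → +98.3°, shortest Δλ = -48.1° (west) — does not cross 180°.
Total crossings: 4.

4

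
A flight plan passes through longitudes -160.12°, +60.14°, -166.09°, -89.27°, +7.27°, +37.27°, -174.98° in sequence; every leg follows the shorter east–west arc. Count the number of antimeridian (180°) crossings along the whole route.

3

Leg 1: -160.12° → +60.14°, shortest Δλ = -139.74° (west) — crosses 180°.
Leg 2: +60.14° → -166.09°, shortest Δλ = 133.77° (east) — crosses 180°.
Leg 3: -166.09° → -89.27°, shortest Δλ = 76.82° (east) — does not cross 180°.
Leg 4: -89.27° → +7.27°, shortest Δλ = 96.54° (east) — does not cross 180°.
Leg 5: +7.27° → +37.27°, shortest Δλ = 30.0° (east) — does not cross 180°.
Leg 6: +37.27° → -174.98°, shortest Δλ = 147.75° (east) — crosses 180°.
Total crossings: 3.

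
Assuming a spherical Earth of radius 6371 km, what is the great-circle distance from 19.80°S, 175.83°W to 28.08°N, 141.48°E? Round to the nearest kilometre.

7029 km

Δλ = 141.48 − -175.83 = 317.31°; wrapped into (−180°, 180°]: -42.69°.
Δφ = 28.08 − -19.80 = 47.88°.
a = sin²(Δφ/2) + cos φ₁ · cos φ₂ · sin²(Δλ/2) = 0.274636.
c = 2·atan2(√a, √(1−a)) = 1.10322 rad → d = 6371·c ≈ 7028.58 km.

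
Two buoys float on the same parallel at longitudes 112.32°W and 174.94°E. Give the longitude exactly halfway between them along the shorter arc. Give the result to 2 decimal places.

148.69°W

Signed shortest Δλ from -112.32° to +174.94° is -72.74°.
Midpoint longitude = -112.32° + (-72.74°)/2 = -112.32° − 36.37° = -148.69°.
(The naïve average (-112.32 + +174.94)/2 = 31.31° is on the wrong side of the globe.)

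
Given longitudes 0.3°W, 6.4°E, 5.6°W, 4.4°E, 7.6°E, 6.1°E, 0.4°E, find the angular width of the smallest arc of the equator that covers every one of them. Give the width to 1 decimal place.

Sort the longitudes: -5.6°, -0.3°, +0.4°, +4.4°, +6.1°, +6.4°, +7.6°.
Eastward gaps between consecutive values (wrapping around): 5.3°, 0.7°, 4.0°, 1.7°, 0.3°, 1.2°, 346.8°.
Largest gap = 346.8° ⇒ minimal covering band is its complement: 360° − 346.8° = 13.2°.
Band runs from -5.6° eastward to +7.6°.

13.2°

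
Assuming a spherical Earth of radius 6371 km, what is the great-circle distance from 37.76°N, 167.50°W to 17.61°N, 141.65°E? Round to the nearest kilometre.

5407 km

Δλ = 141.65 − -167.50 = 309.15°; wrapped into (−180°, 180°]: -50.85°.
Δφ = 17.61 − 37.76 = -20.15°.
a = sin²(Δφ/2) + cos φ₁ · cos φ₂ · sin²(Δλ/2) = 0.169497.
c = 2·atan2(√a, √(1−a)) = 0.84864 rad → d = 6371·c ≈ 5406.67 km.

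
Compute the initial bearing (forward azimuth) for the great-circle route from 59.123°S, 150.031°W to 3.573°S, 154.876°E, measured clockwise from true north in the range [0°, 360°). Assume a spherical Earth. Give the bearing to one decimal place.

Δλ = 154.876 − -150.031 = 304.907°; wrapped into (−180°, 180°]: -55.093°.
θ = atan2( sin Δλ · cos φ₂ , cos φ₁ · sin φ₂ − sin φ₁ · cos φ₂ · cos Δλ )
  = atan2(-0.81849, 0.45820) = -60.759° → normalised to [0°, 360°): 299.241°.

299.2°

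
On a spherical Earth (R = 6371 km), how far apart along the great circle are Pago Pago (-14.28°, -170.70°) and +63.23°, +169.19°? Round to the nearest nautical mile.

4747 nmi

Δλ = 169.19 − -170.70 = 339.89°; wrapped into (−180°, 180°]: -20.11°.
Δφ = 63.23 − -14.28 = 77.51°.
a = sin²(Δφ/2) + cos φ₁ · cos φ₂ · sin²(Δλ/2) = 0.405171.
c = 2·atan2(√a, √(1−a)) = 1.37998 rad → d = 6371·c ≈ 8791.87 km ≈ 4747.23 nmi.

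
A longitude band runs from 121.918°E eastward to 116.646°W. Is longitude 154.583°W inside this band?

Band width going east from +121.918° to -116.646°: ((-116.646 − 121.918) mod 360) = 121.436°.
Offset of -154.583° east of the west edge: ((-154.583 − 121.918) mod 360) = 83.499°.
83.499° ≤ 121.436° ⇒ inside.

Yes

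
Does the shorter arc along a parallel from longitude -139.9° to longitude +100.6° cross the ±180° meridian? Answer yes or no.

Yes

Naïve |100.6 − -139.9| = 240.5° > 180°, so the shorter arc goes the other way round — across 180°.
Signed shortest Δλ = ((100.6 − -139.9 + 180) mod 360) − 180 = -119.5°.
Going west by 119.5° from -139.9° passes through 180° before reaching +100.6°.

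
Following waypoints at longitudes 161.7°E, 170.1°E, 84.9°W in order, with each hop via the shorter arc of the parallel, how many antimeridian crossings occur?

1

Leg 1: +161.7° → +170.1°, shortest Δλ = 8.4° (east) — does not cross 180°.
Leg 2: +170.1° → -84.9°, shortest Δλ = 105.0° (east) — crosses 180°.
Total crossings: 1.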